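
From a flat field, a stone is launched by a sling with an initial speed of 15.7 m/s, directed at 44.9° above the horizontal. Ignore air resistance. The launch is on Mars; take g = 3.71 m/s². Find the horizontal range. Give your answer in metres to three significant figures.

vₓ = 15.70 cos 44.9° = 11.12 m/s; v_y0 = 15.70 sin 44.9° = 11.08 m/s.
Time aloft: T = 2 v_y0 / g = 2 × 11.08 / 3.71 = 5.974 s.
Horizontal distance R = vₓ T = 11.12 × 5.974 = 66.44 m.

66.4 m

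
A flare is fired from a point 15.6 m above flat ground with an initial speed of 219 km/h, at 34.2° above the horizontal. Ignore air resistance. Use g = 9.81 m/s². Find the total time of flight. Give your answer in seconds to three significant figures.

Convert: 219 km/h = 219/3.6 = 60.83 m/s.
Horizontal component vₓ = 60.83 cos 34.2° = 50.31 m/s; vertical v_y0 = 60.83 sin 34.2° = 34.19 m/s.
The projectile lands when y = 15.6 + (34.19) t − ½·9.81·t² = 0. Positive root: t = (34.19 + √(34.19² + 2·9.81·15.6)) / 9.81 = (34.19 + 38.41) / 9.81 = 7.401 s.

7.40 s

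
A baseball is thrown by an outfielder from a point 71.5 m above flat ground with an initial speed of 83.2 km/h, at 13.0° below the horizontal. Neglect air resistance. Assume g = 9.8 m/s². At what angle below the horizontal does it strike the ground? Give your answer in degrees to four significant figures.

59.21°

Convert: 83.2 km/h = 83.2/3.6 = 23.11 m/s.
Resolve: vₓ = 23.11 cos 13.0° = 22.52 m/s and v_y0 = −5.199 m/s (downward).
The projectile lands when y = 71.5 + (−5.199) t − ½·9.80·t² = 0. Positive root: t = (−5.199 + √(5.199² + 2·9.80·71.5)) / 9.80 = (−5.199 + 37.79) / 9.80 = 3.326 s.
At impact: v_y = v_y0 − g t = −37.79 m/s; vₓ = 22.52 m/s.
Angle below horizontal: arctan(|v_y|/vₓ) = arctan(37.79/22.52) = 59.21°.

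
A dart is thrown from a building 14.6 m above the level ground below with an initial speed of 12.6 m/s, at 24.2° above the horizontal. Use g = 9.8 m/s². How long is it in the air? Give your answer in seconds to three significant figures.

2.33 s

Components: vₓ = 12.60 cos 24.2° = 11.49 m/s, v_y0 = 12.60 sin 24.2° = 5.165 m/s.
The projectile lands when y = 14.6 + (5.165) t − ½·9.80·t² = 0. Positive root: t = (5.165 + √(5.165² + 2·9.80·14.6)) / 9.80 = (5.165 + 17.69) / 9.80 = 2.332 s.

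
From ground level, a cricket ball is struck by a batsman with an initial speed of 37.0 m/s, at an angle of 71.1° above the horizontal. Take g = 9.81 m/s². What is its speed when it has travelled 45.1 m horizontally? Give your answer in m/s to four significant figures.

Resolve: vₓ = 37.00 cos 71.1° = 11.98 m/s and v_y0 = 37.00 sin 71.1° = 35.01 m/s.
Time to reach x = 45.1 m: t = x/vₓ = 45.1/11.98 = 3.763 s.
Vertical velocity there: v_y = v_y0 − g t = 35.01 − 9.81 × 3.763 = −1.910 m/s.
Speed: √(vₓ² + v_y²) = √(11.98² + 1.910²) = 12.14 m/s.

12.14 m/s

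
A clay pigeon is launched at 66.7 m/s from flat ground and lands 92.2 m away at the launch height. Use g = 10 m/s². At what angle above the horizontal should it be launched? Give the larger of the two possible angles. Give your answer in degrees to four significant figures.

84.02°

Level-ground range R = v₀² sin(2θ)/g ⇒ sin(2θ) = gR/v₀² = 10.0 × 92.2 / 66.7² = 0.2072.
2θ = 11.96° or 180° − 11.96° = 168.0°, so θ = 5.980° or 84.02°.
The larger angle is 84.02°.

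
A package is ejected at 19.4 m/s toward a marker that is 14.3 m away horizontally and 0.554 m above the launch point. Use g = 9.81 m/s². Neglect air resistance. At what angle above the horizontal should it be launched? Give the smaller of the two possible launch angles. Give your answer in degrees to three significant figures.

13.2°

Trajectory: y = x tanθ − g x² (1 + tan²θ)/(2v₀²). With x = 14.3, y = 0.554, v₀ = 19.4, g = 9.81:
2.665 tan²θ − 14.3 tanθ + (3.219) = 0.
tanθ = [14.3 ± √(14.3² − 4 × 2.665 × (3.219))] / (2 × 2.665) = (14.3 ± 13.05) / 5.330, giving tanθ = 0.2354 or 5.130.
θ = 13.25° or 78.97°; the smaller is 13.25°.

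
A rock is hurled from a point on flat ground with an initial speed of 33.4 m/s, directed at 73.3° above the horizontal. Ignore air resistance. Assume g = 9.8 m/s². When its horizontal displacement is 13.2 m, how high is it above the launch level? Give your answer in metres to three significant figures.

Resolve: vₓ = 33.40 cos 73.3° = 9.598 m/s and v_y0 = 33.40 sin 73.3° = 31.99 m/s.
Time to reach x = 13.2 m: t = x/vₓ = 13.2/9.598 = 1.375 s.
Height: y = v_y0 t − ½ g t² = 31.99 × 1.375 − 4.900 × 1.375² = 44.00 − 9.268 = 34.73 m.

34.7 m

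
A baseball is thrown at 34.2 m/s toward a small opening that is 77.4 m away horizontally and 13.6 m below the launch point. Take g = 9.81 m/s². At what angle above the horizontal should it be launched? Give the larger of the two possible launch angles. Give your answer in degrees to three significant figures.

71.1°

Trajectory: y = x tanθ − g x² (1 + tan²θ)/(2v₀²). With x = 77.4, y = −13.6, v₀ = 34.2, g = 9.81:
25.12 tan²θ − 77.4 tanθ + (11.52) = 0.
tanθ = [77.4 ± √(77.4² − 4 × 25.12 × (11.52))] / (2 × 25.12) = (77.4 ± 69.52) / 50.25, giving tanθ = 0.1569 or 2.924.
θ = 8.915° or 71.12°; the larger is 71.12°.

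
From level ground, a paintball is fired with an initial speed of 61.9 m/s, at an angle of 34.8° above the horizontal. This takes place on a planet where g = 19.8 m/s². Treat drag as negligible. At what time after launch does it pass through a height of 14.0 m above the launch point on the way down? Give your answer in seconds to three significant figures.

3.11 s

Horizontal component vₓ = 61.90 cos 34.8° = 50.83 m/s; vertical v_y0 = 61.90 sin 34.8° = 35.33 m/s.
Set y = v_y0 t − ½ g t² = 14.0: 9.900 t² − 35.33 t + 14.0 = 0.
t = [35.33 ± √(35.33² − 2·19.8·14.0)] / 19.8 = (35.33 ± 26.34) / 19.8, so t = 0.4541 s or t = 3.114 s.
The descending-branch root is 3.114 s.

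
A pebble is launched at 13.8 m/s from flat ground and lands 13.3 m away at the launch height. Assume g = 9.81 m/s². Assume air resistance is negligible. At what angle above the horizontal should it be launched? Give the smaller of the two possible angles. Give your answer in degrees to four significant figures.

21.62°

From R = (v₀²/g) sin 2θ: sin 2θ = 9.81 × 13.3 / 190.44 = 0.6851.
2θ = 43.24° or 180° − 43.24° = 136.8°, so θ = 21.62° or 68.38°.
The smaller angle is 21.62°.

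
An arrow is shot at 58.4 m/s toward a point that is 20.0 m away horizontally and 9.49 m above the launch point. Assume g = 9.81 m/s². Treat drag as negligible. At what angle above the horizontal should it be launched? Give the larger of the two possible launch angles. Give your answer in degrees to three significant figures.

88.3°

Trajectory: y = x tanθ − g x² (1 + tan²θ)/(2v₀²). With x = 20.0, y = 9.49, v₀ = 58.4, g = 9.81:
0.5753 tan²θ − 20.0 tanθ + (10.07) = 0.
tanθ = [20.0 ± √(20.0² − 4 × 0.5753 × (10.07))] / (2 × 0.5753) = (20.0 ± 19.41) / 1.151, giving tanθ = 0.5108 or 34.26.
θ = 27.06° or 88.33°; the larger is 88.33°.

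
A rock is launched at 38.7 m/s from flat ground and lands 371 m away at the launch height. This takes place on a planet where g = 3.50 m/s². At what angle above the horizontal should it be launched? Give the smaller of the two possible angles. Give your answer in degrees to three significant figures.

30.1°

Level-ground range R = v₀² sin(2θ)/g ⇒ sin(2θ) = gR/v₀² = 3.50 × 371 / 38.7² = 0.8670.
2θ = 60.11° or 180° − 60.11° = 119.9°, so θ = 30.06° or 59.94°.
The smaller angle is 30.06°.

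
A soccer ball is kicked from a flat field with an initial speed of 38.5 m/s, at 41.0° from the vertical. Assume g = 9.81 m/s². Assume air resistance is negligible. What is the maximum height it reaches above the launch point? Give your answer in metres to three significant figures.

43.0 m

Resolve: vₓ = 38.50 sin 41.0° = 25.26 m/s and v_y0 = 38.50 cos 41.0° = 29.06 m/s.
Maximum height: H = v_y0² / (2g) = 29.06² / (2 × 9.81) = 43.03 m.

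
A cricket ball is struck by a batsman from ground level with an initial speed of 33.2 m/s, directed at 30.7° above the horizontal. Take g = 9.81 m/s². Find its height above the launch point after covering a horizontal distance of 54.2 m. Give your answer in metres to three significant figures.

14.5 m

vₓ = 33.20 cos 30.7° = 28.55 m/s; v_y0 = 33.20 sin 30.7° = 16.95 m/s.
Time to reach x = 54.2 m: t = x/vₓ = 54.2/28.55 = 1.899 s.
Height: y = v_y0 t − ½ g t² = 16.95 × 1.899 − 4.905 × 1.899² = 32.18 − 17.68 = 14.50 m.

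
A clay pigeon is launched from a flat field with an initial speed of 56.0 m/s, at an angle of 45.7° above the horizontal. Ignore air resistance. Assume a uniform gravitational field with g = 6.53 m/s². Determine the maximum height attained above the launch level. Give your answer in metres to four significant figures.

vₓ = 56.00 cos 45.7° = 39.11 m/s; v_y0 = 56.00 sin 45.7° = 40.08 m/s.
At the apex v_y = 0, so H = v_y0²/(2g) = 40.08²/13.06 = 123.0 m.

123.0 m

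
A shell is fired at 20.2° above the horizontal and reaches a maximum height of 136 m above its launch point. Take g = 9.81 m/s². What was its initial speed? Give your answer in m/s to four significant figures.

149.6 m/s

At the peak v_y = 0, so v_y0 = √(2gH) = √(2 × 9.81 × 136) = 51.66 m/s.
v_y0 = v₀ sin θ ⇒ v₀ = 51.66 / sin 20.2° = 149.6 m/s.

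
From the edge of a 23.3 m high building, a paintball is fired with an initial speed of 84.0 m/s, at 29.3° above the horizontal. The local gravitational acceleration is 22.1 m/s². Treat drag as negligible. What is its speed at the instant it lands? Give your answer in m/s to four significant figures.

Horizontal component vₓ = 84.00 cos 29.3° = 73.25 m/s; vertical v_y0 = 84.00 sin 29.3° = 41.11 m/s.
Vertical motion (up positive, ground at y = 0): 11.05 t² − (41.11) t − 23.3 = 0, so t = (41.11 + √(41.11² + 2·22.1·23.3)) / 22.1 = (41.11 + 52.15) / 22.1 = 4.220 s.
Vertical velocity at impact: v_y = v_y0 − g t = 41.11 − 22.1 × 4.220 = −52.15 m/s.
Speed: |v| = √(vₓ² + v_y²) = √(73.25² + 52.15²) = 89.92 m/s.

89.92 m/s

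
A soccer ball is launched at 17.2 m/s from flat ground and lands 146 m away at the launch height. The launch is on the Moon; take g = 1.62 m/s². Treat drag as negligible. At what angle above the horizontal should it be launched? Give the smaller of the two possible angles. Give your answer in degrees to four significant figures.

R = v₀² sin 2θ / g gives sin 2θ = gR/v₀² = 1.62·146/17.2² = 0.7995.
2θ = 53.08° or 180° − 53.08° = 126.9°, so θ = 26.54° or 63.46°.
The smaller angle is 26.54°.

26.54°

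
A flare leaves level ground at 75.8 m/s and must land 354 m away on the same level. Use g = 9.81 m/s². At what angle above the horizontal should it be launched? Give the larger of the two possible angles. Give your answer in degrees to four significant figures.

From R = (v₀²/g) sin 2θ: sin 2θ = 9.81 × 354 / 5745.6 = 0.6044.
2θ = 37.19° or 180° − 37.19° = 142.8°, so θ = 18.59° or 71.41°.
The larger angle is 71.41°.

71.41°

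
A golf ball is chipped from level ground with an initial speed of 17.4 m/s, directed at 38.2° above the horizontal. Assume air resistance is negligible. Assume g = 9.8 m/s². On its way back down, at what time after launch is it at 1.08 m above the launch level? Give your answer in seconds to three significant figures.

Components: vₓ = 17.40 cos 38.2° = 13.67 m/s, v_y0 = 17.40 sin 38.2° = 10.76 m/s.
Set y = v_y0 t − ½ g t² = 1.08: 4.900 t² − 10.76 t + 1.08 = 0.
t = [10.76 ± √(10.76² − 2·9.80·1.08)] / 9.80 = (10.76 ± 9.727) / 9.80, so t = 0.1054 s or t = 2.091 s.
The descending-branch root is 2.091 s.

2.09 s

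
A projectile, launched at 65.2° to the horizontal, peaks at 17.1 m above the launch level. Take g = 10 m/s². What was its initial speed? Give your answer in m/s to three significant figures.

At the peak v_y = 0, so v_y0 = √(2gH) = √(2 × 10.0 × 17.1) = 18.49 m/s.
v_y0 = v₀ sin θ ⇒ v₀ = 18.49 / sin 65.2° = 20.37 m/s.

20.4 m/s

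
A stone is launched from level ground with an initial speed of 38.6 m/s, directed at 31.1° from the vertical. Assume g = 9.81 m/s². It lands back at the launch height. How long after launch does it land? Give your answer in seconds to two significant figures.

Resolve: vₓ = 38.60 sin 31.1° = 19.94 m/s and v_y0 = 38.60 cos 31.1° = 33.05 m/s.
It returns to y = 0 when t = 2 v_y0 / g = 2(33.05)/9.81 = 6.738 s.

6.7 s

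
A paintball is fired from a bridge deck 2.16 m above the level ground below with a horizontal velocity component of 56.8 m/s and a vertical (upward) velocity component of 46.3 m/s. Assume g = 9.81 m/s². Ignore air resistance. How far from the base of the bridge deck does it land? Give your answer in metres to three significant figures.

Vertical motion (up positive, ground at y = 0): 4.905 t² − (46.30) t − 2.16 = 0, so t = (46.30 + √(46.30² + 2·9.81·2.16)) / 9.81 = (46.30 + 46.76) / 9.81 = 9.486 s.
Horizontal distance: R = vₓ t = 56.80 × 9.486 = 538.8 m.

539 m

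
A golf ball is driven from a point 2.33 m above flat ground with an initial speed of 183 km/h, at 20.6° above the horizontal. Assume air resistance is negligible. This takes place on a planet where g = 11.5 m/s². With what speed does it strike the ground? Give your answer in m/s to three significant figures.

Convert: 183 km/h = 183/3.6 = 50.83 m/s.
vₓ = 50.83 cos 20.6° = 47.58 m/s; v_y0 = 50.83 sin 20.6° = 17.89 m/s.
Vertical motion (up positive, ground at y = 0): 5.750 t² − (17.89) t − 2.33 = 0, so t = (17.89 + √(17.89² + 2·11.5·2.33)) / 11.5 = (17.89 + 19.33) / 11.5 = 3.236 s.
Vertical velocity at impact: v_y = v_y0 − g t = 17.89 − 11.5 × 3.236 = −19.33 m/s.
Speed: |v| = √(vₓ² + v_y²) = √(47.58² + 19.33²) = 51.36 m/s.

51.4 m/s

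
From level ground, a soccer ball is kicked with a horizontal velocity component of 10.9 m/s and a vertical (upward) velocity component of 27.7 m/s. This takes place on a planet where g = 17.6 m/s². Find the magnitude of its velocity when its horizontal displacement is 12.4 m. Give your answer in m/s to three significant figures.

13.3 m/s

At x = 12.4 m, t = x/vₓ = 12.4/10.90 = 1.138 s.
Vertical velocity there: v_y = v_y0 − g t = 27.70 − 17.6 × 1.138 = 7.678 m/s.
Speed: √(vₓ² + v_y²) = √(10.90² + 7.678²) = 13.33 m/s.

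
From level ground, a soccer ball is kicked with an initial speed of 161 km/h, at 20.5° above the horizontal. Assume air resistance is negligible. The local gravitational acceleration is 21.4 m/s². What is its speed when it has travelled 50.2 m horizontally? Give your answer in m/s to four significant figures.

Convert: 161 km/h = 161/3.6 = 44.72 m/s.
vₓ = 44.72 cos 20.5° = 41.89 m/s; v_y0 = 44.72 sin 20.5° = 15.66 m/s.
At x = 50.2 m, t = x/vₓ = 50.2/41.89 = 1.198 s.
Vertical velocity there: v_y = v_y0 − g t = 15.66 − 21.4 × 1.198 = −9.983 m/s.
Speed: √(vₓ² + v_y²) = √(41.89² + 9.983²) = 43.06 m/s.

43.06 m/s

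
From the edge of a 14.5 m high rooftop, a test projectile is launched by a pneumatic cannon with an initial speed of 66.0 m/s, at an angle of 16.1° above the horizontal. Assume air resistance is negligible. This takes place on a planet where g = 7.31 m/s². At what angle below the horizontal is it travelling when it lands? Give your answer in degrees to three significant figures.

Horizontal component vₓ = 66.00 cos 16.1° = 63.41 m/s; vertical v_y0 = 66.00 sin 16.1° = 18.30 m/s.
Vertical motion (up positive, ground at y = 0): 3.655 t² − (18.30) t − 14.5 = 0, so t = (18.30 + √(18.30² + 2·7.31·14.5)) / 7.31 = (18.30 + 23.39) / 7.31 = 5.703 s.
At impact: v_y = v_y0 − g t = −23.39 m/s; vₓ = 63.41 m/s.
Angle below horizontal: arctan(|v_y|/vₓ) = arctan(23.39/63.41) = 20.25°.

20.2°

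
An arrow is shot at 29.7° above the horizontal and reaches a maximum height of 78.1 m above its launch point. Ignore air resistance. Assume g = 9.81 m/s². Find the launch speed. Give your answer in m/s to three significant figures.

At the peak v_y = 0, so v_y0 = √(2gH) = √(2 × 9.81 × 78.1) = 39.14 m/s.
v_y0 = v₀ sin θ ⇒ v₀ = 39.14 / sin 29.7° = 79.01 m/s.

79.0 m/s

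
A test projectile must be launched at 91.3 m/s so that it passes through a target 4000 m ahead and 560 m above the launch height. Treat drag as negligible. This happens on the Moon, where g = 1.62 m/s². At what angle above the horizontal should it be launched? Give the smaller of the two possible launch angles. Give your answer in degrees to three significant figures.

Trajectory: y = x tanθ − g x² (1 + tan²θ)/(2v₀²). With x = 4000, y = 560, v₀ = 91.3, g = 1.62:
1555 tan²θ − 4000 tanθ + (2115) = 0.
tanθ = [4000 ± √(4000² − 4 × 1555 × (2115))] / (2 × 1555) = (4000 ± 1688) / 3110, giving tanθ = 0.7436 or 1.829.
θ = 36.64° or 61.33°; the smaller is 36.64°.

36.6°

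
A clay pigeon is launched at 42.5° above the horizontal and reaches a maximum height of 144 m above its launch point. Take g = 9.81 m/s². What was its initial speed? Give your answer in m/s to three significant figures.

78.7 m/s

At the peak v_y = 0, so v_y0 = √(2gH) = √(2 × 9.81 × 144) = 53.15 m/s.
v_y0 = v₀ sin θ ⇒ v₀ = 53.15 / sin 42.5° = 78.68 m/s.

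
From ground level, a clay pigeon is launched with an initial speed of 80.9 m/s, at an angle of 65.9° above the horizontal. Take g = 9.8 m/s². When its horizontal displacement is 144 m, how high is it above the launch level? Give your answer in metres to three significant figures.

Horizontal component vₓ = 80.90 cos 65.9° = 33.03 m/s; vertical v_y0 = 80.90 sin 65.9° = 73.85 m/s.
Time to reach x = 144 m: t = x/vₓ = 144/33.03 = 4.359 s.
Height: y = v_y0 t − ½ g t² = 73.85 × 4.359 − 4.900 × 4.359² = 321.9 − 93.11 = 228.8 m.

229 m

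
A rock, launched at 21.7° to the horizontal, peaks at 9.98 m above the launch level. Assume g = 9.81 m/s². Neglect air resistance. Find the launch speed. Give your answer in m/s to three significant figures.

At the peak v_y = 0, so v_y0 = √(2gH) = √(2 × 9.81 × 9.98) = 13.99 m/s.
v_y0 = v₀ sin θ ⇒ v₀ = 13.99 / sin 21.7° = 37.85 m/s.

37.8 m/s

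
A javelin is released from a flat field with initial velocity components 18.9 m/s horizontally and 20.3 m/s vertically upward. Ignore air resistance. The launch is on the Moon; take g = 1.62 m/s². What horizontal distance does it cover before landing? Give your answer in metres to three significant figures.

Flight time T = 2 v_y0 / g = 25.06 s.
Horizontal distance R = vₓ T = 18.90 × 25.06 = 473.7 m.

474 m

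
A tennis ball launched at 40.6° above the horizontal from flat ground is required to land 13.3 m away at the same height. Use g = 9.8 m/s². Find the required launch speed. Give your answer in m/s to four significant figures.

From R = (v₀² / g) sin 2θ: v₀ = √(gR / sin 2θ).
v₀ = √(9.80 × 13.3 / sin 81.20°) = √(130.3 / 0.9882) = √131.89 = 11.48 m/s.

11.48 m/s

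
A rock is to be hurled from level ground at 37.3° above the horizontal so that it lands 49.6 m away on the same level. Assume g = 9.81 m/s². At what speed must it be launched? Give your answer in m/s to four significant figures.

On level ground R = v₀² sin 2θ / g ⇒ v₀ = √(gR / sin 2θ).
v₀ = √(9.81 × 49.6 / sin 74.60°) = √(486.6 / 0.9641) = √504.70 = 22.47 m/s.

22.47 m/s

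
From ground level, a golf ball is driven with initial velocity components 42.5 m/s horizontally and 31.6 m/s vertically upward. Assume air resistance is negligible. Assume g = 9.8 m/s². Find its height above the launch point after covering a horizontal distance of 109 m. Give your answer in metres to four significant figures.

48.81 m

x = vₓ t ⇒ t = 109/42.50 = 2.565 s.
Height: y = v_y0 t − ½ g t² = 31.60 × 2.565 − 4.900 × 2.565² = 81.04 − 32.23 = 48.81 m.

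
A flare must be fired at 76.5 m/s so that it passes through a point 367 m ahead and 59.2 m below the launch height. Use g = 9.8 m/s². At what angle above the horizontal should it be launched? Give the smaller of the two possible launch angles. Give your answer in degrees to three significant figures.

8.71°

Trajectory: y = x tanθ − g x² (1 + tan²θ)/(2v₀²). With x = 367, y = −59.2, v₀ = 76.5, g = 9.80:
112.8 tan²θ − 367 tanθ + (53.57) = 0.
tanθ = [367 ± √(367² − 4 × 112.8 × (53.57))] / (2 × 112.8) = (367 ± 332.4) / 225.5, giving tanθ = 0.1532 or 3.101.
θ = 8.709° or 72.13°; the smaller is 8.709°.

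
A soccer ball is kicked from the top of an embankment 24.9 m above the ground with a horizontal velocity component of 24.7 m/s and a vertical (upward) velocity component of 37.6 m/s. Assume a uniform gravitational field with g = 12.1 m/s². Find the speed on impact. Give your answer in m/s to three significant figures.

51.2 m/s

Vertical motion (up positive, ground at y = 0): 6.050 t² − (37.60) t − 24.9 = 0, so t = (37.60 + √(37.60² + 2·12.1·24.9)) / 12.1 = (37.60 + 44.90) / 12.1 = 6.818 s.
Vertical velocity at impact: v_y = v_y0 − g t = 37.60 − 12.1 × 6.818 = −44.90 m/s.
Speed: |v| = √(vₓ² + v_y²) = √(24.70² + 44.90²) = 51.25 m/s.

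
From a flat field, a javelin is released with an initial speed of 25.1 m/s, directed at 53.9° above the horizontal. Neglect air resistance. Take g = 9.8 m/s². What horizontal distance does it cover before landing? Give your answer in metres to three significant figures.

Components: vₓ = 25.10 cos 53.9° = 14.79 m/s, v_y0 = 25.10 sin 53.9° = 20.28 m/s.
Flight time T = 2 v_y0 / g = 4.139 s.
Range: R = vₓ T = 14.79 × 4.139 = 61.21 m.

61.2 m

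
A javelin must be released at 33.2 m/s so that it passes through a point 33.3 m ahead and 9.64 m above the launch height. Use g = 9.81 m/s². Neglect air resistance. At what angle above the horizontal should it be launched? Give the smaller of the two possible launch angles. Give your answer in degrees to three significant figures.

Trajectory: y = x tanθ − g x² (1 + tan²θ)/(2v₀²). With x = 33.3, y = 9.64, v₀ = 33.2, g = 9.81:
4.935 tan²θ − 33.3 tanθ + (14.57) = 0.
tanθ = [33.3 ± √(33.3² − 4 × 4.935 × (14.57))] / (2 × 4.935) = (33.3 ± 28.66) / 9.869, giving tanθ = 0.4705 or 6.278.
θ = 25.20° or 80.95°; the smaller is 25.20°.

25.2°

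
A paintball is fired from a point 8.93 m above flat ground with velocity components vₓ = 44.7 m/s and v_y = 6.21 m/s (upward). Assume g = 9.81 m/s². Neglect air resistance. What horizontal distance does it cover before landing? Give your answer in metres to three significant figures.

With up positive and y = 0 at the ground: y(t) = 8.93 + (6.210) t − 4.905 t². Setting y = 0 and taking the positive root: t = [6.210 + √(6.210² + 2·9.81·8.93)] / 9.81 = (6.210 + 14.62) / 9.81 = 2.123 s.
Horizontal distance: R = vₓ t = 44.70 × 2.123 = 94.92 m.

94.9 m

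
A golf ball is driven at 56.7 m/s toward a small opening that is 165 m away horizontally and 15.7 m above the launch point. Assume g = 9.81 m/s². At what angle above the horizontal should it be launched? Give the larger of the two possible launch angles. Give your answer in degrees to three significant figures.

74.4°

Trajectory: y = x tanθ − g x² (1 + tan²θ)/(2v₀²). With x = 165, y = 15.7, v₀ = 56.7, g = 9.81:
41.54 tan²θ − 165 tanθ + (57.24) = 0.
tanθ = [165 ± √(165² − 4 × 41.54 × (57.24))] / (2 × 41.54) = (165 ± 133.1) / 83.08, giving tanθ = 0.3840 or 3.588.
θ = 21.01° or 74.43°; the larger is 74.43°.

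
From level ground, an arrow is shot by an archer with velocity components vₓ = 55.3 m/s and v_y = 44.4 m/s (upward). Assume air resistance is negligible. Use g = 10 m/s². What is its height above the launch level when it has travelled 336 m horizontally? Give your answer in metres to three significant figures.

Time to reach x = 336 m: t = x/vₓ = 336/55.30 = 6.076 s.
Height: y = v_y0 t − ½ g t² = 44.40 × 6.076 − 5.000 × 6.076² = 269.8 − 184.6 = 85.19 m.

85.2 m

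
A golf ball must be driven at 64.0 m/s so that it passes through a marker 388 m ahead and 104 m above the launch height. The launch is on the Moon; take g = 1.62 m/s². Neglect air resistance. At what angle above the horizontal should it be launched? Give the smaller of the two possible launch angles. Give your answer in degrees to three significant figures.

Trajectory: y = x tanθ − g x² (1 + tan²θ)/(2v₀²). With x = 388, y = 104, v₀ = 64.0, g = 1.62:
29.77 tan²θ − 388 tanθ + (133.8) = 0.
tanθ = [388 ± √(388² − 4 × 29.77 × (133.8))] / (2 × 29.77) = (388 ± 366.9) / 59.54, giving tanθ = 0.3544 or 12.68.
θ = 19.51° or 85.49°; the smaller is 19.51°.

19.5°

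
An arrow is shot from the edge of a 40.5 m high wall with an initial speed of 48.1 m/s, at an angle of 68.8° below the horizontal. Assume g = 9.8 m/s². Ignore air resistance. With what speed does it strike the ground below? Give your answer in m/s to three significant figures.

55.7 m/s

vₓ = 48.10 cos 68.8° = 17.39 m/s; v_y0 = −44.84 m/s (downward).
Vertical motion (up positive, ground at y = 0): 4.900 t² − (−44.84) t − 40.5 = 0, so t = (−44.84 + √(44.84² + 2·9.80·40.5)) / 9.80 = (−44.84 + 52.96) / 9.80 = 0.8282 s.
Vertical velocity at impact: v_y = v_y0 − g t = −44.84 − 9.80 × 0.8282 = −52.96 m/s.
Speed: |v| = √(vₓ² + v_y²) = √(17.39² + 52.96²) = 55.74 m/s.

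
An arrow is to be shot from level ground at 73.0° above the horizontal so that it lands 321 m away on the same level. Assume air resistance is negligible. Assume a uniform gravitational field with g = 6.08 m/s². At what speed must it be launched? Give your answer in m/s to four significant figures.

59.08 m/s

On level ground R = v₀² sin 2θ / g ⇒ v₀ = √(gR / sin 2θ).
v₀ = √(6.08 × 321 / sin 146.0°) = √(1952 / 0.5592) = √3490.2 = 59.08 m/s.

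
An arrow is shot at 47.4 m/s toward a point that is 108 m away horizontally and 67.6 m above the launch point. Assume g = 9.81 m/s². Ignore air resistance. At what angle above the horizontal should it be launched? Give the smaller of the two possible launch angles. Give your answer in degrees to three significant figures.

50.3°

Trajectory: y = x tanθ − g x² (1 + tan²θ)/(2v₀²). With x = 108, y = 67.6, v₀ = 47.4, g = 9.81:
25.46 tan²θ − 108 tanθ + (93.06) = 0.
tanθ = [108 ± √(108² − 4 × 25.46 × (93.06))] / (2 × 25.46) = (108 ± 46.74) / 50.93, giving tanθ = 1.203 or 3.038.
θ = 50.26° or 71.78°; the smaller is 50.26°.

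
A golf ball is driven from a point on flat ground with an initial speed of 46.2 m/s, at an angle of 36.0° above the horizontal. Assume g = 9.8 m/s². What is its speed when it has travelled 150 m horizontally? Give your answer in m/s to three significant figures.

Horizontal component vₓ = 46.20 cos 36.0° = 37.38 m/s; vertical v_y0 = 46.20 sin 36.0° = 27.16 m/s.
x = vₓ t ⇒ t = 150/37.38 = 4.013 s.
Vertical velocity there: v_y = v_y0 − g t = 27.16 − 9.80 × 4.013 = −12.17 m/s.
Speed: √(vₓ² + v_y²) = √(37.38² + 12.17²) = 39.31 m/s.

39.3 m/s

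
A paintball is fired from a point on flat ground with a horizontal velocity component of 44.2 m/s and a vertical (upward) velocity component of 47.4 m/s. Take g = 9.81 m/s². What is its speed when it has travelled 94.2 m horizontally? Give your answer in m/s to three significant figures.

x = vₓ t ⇒ t = 94.2/44.20 = 2.131 s.
Vertical velocity there: v_y = v_y0 − g t = 47.40 − 9.81 × 2.131 = 26.49 m/s.
Speed: √(vₓ² + v_y²) = √(44.20² + 26.49²) = 51.53 m/s.

51.5 m/s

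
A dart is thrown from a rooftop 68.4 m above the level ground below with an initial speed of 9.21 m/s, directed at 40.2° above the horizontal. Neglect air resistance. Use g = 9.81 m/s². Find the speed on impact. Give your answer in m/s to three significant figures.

37.8 m/s

Components: vₓ = 9.210 cos 40.2° = 7.035 m/s, v_y0 = 9.210 sin 40.2° = 5.945 m/s.
Vertical motion (up positive, ground at y = 0): 4.905 t² − (5.945) t − 68.4 = 0, so t = (5.945 + √(5.945² + 2·9.81·68.4)) / 9.81 = (5.945 + 37.11) / 9.81 = 4.389 s.
Vertical velocity at impact: v_y = v_y0 − g t = 5.945 − 9.81 × 4.389 = −37.11 m/s.
Speed: |v| = √(vₓ² + v_y²) = √(7.035² + 37.11²) = 37.77 m/s.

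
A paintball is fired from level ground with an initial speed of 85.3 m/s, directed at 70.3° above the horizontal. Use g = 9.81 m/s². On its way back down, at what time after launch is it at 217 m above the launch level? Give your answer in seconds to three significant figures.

13.0 s

Horizontal component vₓ = 85.30 cos 70.3° = 28.75 m/s; vertical v_y0 = 85.30 sin 70.3° = 80.31 m/s.
Set y = v_y0 t − ½ g t² = 217: 4.905 t² − 80.31 t + 217 = 0.
t = [80.31 ± √(80.31² − 2·9.81·217)] / 9.81 = (80.31 ± 46.82) / 9.81, so t = 3.414 s or t = 12.96 s.
The descending-branch root is 12.96 s.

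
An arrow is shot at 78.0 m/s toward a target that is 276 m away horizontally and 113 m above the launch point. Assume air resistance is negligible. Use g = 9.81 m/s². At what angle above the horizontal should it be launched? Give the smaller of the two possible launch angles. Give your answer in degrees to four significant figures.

37.26°

Trajectory: y = x tanθ − g x² (1 + tan²θ)/(2v₀²). With x = 276, y = 113, v₀ = 78.0, g = 9.81:
61.41 tan²θ − 276 tanθ + (174.4) = 0.
tanθ = [276 ± √(276² − 4 × 61.41 × (174.4))] / (2 × 61.41) = (276 ± 182.6) / 122.8, giving tanθ = 0.7607 or 3.733.
θ = 37.26° or 75.01°; the smaller is 37.26°.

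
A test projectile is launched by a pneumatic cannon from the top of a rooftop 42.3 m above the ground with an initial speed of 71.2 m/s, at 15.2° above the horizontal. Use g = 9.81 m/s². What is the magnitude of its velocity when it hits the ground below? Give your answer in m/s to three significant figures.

Resolve: vₓ = 71.20 cos 15.2° = 68.71 m/s and v_y0 = 71.20 sin 15.2° = 18.67 m/s.
Vertical motion (up positive, ground at y = 0): 4.905 t² − (18.67) t − 42.3 = 0, so t = (18.67 + √(18.67² + 2·9.81·42.3)) / 9.81 = (18.67 + 34.33) / 9.81 = 5.402 s.
Vertical velocity at impact: v_y = v_y0 − g t = 18.67 − 9.81 × 5.402 = −34.33 m/s.
Speed: |v| = √(vₓ² + v_y²) = √(68.71² + 34.33²) = 76.81 m/s.

76.8 m/s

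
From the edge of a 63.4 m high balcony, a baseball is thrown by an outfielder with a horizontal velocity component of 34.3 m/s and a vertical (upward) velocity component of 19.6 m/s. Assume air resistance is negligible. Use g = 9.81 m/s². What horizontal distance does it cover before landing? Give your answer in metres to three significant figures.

Vertical motion (up positive, ground at y = 0): 4.905 t² − (19.60) t − 63.4 = 0, so t = (19.60 + √(19.60² + 2·9.81·63.4)) / 9.81 = (19.60 + 40.35) / 9.81 = 6.111 s.
Horizontal distance: R = vₓ t = 34.30 × 6.111 = 209.6 m.

210 m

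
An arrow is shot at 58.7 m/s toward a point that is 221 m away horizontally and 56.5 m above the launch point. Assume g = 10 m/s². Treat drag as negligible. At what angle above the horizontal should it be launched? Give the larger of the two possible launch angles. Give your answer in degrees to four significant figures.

66.99°

Trajectory: y = x tanθ − g x² (1 + tan²θ)/(2v₀²). With x = 221, y = 56.5, v₀ = 58.7, g = 10.0:
70.87 tan²θ − 221 tanθ + (127.4) = 0.
tanθ = [221 ± √(221² − 4 × 70.87 × (127.4))] / (2 × 70.87) = (221 ± 112.8) / 141.7, giving tanθ = 0.7631 or 2.355.
θ = 37.35° or 66.99°; the larger is 66.99°.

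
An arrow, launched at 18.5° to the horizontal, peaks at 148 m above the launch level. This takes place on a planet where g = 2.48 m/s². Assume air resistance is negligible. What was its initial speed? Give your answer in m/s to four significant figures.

At the peak v_y = 0, so v_y0 = √(2gH) = √(2 × 2.48 × 148) = 27.09 m/s.
v_y0 = v₀ sin θ ⇒ v₀ = 27.09 / sin 18.5° = 85.39 m/s.

85.39 m/s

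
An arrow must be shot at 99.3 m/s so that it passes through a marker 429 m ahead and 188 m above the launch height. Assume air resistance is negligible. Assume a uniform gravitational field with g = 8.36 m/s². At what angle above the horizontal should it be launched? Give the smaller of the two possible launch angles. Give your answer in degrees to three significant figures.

Trajectory: y = x tanθ − g x² (1 + tan²θ)/(2v₀²). With x = 429, y = 188, v₀ = 99.3, g = 8.36:
78.02 tan²θ − 429 tanθ + (266.0) = 0.
tanθ = [429 ± √(429² − 4 × 78.02 × (266.0))] / (2 × 78.02) = (429 ± 317.8) / 156.0, giving tanθ = 0.7124 or 4.786.
θ = 35.47° or 78.20°; the smaller is 35.47°.

35.5°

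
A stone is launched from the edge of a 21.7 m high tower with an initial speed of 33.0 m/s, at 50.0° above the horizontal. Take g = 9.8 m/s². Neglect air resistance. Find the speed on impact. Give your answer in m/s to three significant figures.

38.9 m/s

vₓ = 33.00 cos 50.0° = 21.21 m/s; v_y0 = 33.00 sin 50.0° = 25.28 m/s.
With up positive and y = 0 at the ground: y(t) = 21.7 + (25.28) t − 4.900 t². Setting y = 0 and taking the positive root: t = [25.28 + √(25.28² + 2·9.80·21.7)] / 9.80 = (25.28 + 32.62) / 9.80 = 5.909 s.
Vertical velocity at impact: v_y = v_y0 − g t = 25.28 − 9.80 × 5.909 = −32.62 m/s.
Speed: |v| = √(vₓ² + v_y²) = √(21.21² + 32.62²) = 38.91 m/s.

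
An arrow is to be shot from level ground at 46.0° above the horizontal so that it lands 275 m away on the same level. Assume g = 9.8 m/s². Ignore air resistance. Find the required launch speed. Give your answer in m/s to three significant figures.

51.9 m/s

Level-ground range: R = v₀² sin(2θ)/g, so v₀ = √(gR / sin 2θ).
v₀ = √(9.80 × 275 / sin 92.00°) = √(2695 / 0.9994) = √2696.6 = 51.93 m/s.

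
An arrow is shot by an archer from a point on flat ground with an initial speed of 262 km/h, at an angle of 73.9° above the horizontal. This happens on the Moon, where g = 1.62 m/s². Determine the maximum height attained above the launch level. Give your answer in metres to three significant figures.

1510 m

Convert: 262 km/h = 262/3.6 = 72.78 m/s.
Resolve: vₓ = 72.78 cos 73.9° = 20.18 m/s and v_y0 = 72.78 sin 73.9° = 69.92 m/s.
Peak height H = v_y0² / (2g) = 4889.3 / 3.240 = 1509 m.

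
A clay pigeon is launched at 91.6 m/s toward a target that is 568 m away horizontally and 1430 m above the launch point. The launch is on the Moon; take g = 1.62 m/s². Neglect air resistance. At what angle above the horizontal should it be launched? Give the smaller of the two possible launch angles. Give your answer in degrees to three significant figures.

Trajectory: y = x tanθ − g x² (1 + tan²θ)/(2v₀²). With x = 568, y = 1430, v₀ = 91.6, g = 1.62:
31.15 tan²θ − 568 tanθ + (1461) = 0.
tanθ = [568 ± √(568² − 4 × 31.15 × (1461))] / (2 × 31.15) = (568 ± 375.0) / 62.29, giving tanθ = 3.099 or 15.14.
θ = 72.12° or 86.22°; the smaller is 72.12°.

72.1°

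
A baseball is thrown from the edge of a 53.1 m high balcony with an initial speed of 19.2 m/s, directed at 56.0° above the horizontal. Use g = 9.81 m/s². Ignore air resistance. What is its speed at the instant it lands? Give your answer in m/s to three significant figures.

vₓ = 19.20 cos 56.0° = 10.74 m/s; v_y0 = 19.20 sin 56.0° = 15.92 m/s.
Vertical motion (up positive, ground at y = 0): 4.905 t² − (15.92) t − 53.1 = 0, so t = (15.92 + √(15.92² + 2·9.81·53.1)) / 9.81 = (15.92 + 35.99) / 9.81 = 5.291 s.
Vertical velocity at impact: v_y = v_y0 − g t = 15.92 − 9.81 × 5.291 = −35.99 m/s.
Speed: |v| = √(vₓ² + v_y²) = √(10.74² + 35.99²) = 37.56 m/s.

37.6 m/s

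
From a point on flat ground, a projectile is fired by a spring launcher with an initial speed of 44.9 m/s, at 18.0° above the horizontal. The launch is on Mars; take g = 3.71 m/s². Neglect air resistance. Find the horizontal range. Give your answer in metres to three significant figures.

Horizontal component vₓ = 44.90 cos 18.0° = 42.70 m/s; vertical v_y0 = 44.90 sin 18.0° = 13.87 m/s.
Time aloft: T = 2 v_y0 / g = 2 × 13.87 / 3.71 = 7.480 s.
Range: R = vₓ T = 42.70 × 7.480 = 319.4 m.

319 m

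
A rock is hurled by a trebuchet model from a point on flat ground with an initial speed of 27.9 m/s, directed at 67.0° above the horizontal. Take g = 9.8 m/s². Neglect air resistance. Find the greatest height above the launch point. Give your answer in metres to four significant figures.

Components: vₓ = 27.90 cos 67.0° = 10.90 m/s, v_y0 = 27.90 sin 67.0° = 25.68 m/s.
Maximum height: H = v_y0² / (2g) = 25.68² / (2 × 9.80) = 33.65 m.

33.65 m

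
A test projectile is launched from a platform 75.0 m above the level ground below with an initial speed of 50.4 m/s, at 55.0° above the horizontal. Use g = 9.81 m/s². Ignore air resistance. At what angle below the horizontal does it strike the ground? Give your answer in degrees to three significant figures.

62.8°

vₓ = 50.40 cos 55.0° = 28.91 m/s; v_y0 = 50.40 sin 55.0° = 41.29 m/s.
The projectile lands when y = 75.0 + (41.29) t − ½·9.81·t² = 0. Positive root: t = (41.29 + √(41.29² + 2·9.81·75.0)) / 9.81 = (41.29 + 56.36) / 9.81 = 9.953 s.
At impact: v_y = v_y0 − g t = −56.36 m/s; vₓ = 28.91 m/s.
Angle below horizontal: arctan(|v_y|/vₓ) = arctan(56.36/28.91) = 62.84°.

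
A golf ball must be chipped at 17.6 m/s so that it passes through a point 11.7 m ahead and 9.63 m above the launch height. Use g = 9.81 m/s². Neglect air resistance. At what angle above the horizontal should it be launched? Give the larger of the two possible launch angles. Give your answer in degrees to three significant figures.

76.1°

Trajectory: y = x tanθ − g x² (1 + tan²θ)/(2v₀²). With x = 11.7, y = 9.63, v₀ = 17.6, g = 9.81:
2.168 tan²θ − 11.7 tanθ + (11.80) = 0.
tanθ = [11.7 ± √(11.7² − 4 × 2.168 × (11.80))] / (2 × 2.168) = (11.7 ± 5.882) / 4.335, giving tanθ = 1.342 or 4.056.
θ = 53.31° or 76.15°; the larger is 76.15°.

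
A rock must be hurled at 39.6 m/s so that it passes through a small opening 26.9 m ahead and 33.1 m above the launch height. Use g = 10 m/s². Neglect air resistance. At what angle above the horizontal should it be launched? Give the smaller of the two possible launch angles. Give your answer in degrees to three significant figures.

56.5°

Trajectory: y = x tanθ − g x² (1 + tan²θ)/(2v₀²). With x = 26.9, y = 33.1, v₀ = 39.6, g = 10.0:
2.307 tan²θ − 26.9 tanθ + (35.41) = 0.
tanθ = [26.9 ± √(26.9² − 4 × 2.307 × (35.41))] / (2 × 2.307) = (26.9 ± 19.92) / 4.614, giving tanθ = 1.512 or 10.15.
θ = 56.53° or 84.37°; the smaller is 56.53°.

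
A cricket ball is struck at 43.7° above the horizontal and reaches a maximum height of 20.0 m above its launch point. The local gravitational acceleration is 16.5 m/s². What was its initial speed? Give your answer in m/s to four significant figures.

At the peak v_y = 0, so v_y0 = √(2gH) = √(2 × 16.5 × 20.0) = 25.69 m/s.
v_y0 = v₀ sin θ ⇒ v₀ = 25.69 / sin 43.7° = 37.19 m/s.

37.19 m/s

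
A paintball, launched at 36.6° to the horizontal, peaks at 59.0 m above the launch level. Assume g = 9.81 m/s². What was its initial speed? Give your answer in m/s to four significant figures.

57.06 m/s

At the peak v_y = 0, so v_y0 = √(2gH) = √(2 × 9.81 × 59.0) = 34.02 m/s.
v_y0 = v₀ sin θ ⇒ v₀ = 34.02 / sin 36.6° = 57.06 m/s.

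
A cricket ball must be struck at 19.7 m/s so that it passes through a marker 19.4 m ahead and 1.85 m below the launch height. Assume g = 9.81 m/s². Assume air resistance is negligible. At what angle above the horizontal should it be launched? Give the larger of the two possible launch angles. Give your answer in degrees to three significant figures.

75.7°

Trajectory: y = x tanθ − g x² (1 + tan²θ)/(2v₀²). With x = 19.4, y = −1.85, v₀ = 19.7, g = 9.81:
4.757 tan²θ − 19.4 tanθ + (2.907) = 0.
tanθ = [19.4 ± √(19.4² − 4 × 4.757 × (2.907))] / (2 × 4.757) = (19.4 ± 17.92) / 9.513, giving tanθ = 0.1558 or 3.923.
θ = 8.855° or 75.70°; the larger is 75.70°.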